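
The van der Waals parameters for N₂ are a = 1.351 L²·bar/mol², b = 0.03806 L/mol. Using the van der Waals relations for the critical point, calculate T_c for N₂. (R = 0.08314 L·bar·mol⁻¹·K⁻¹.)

T_c ≈ 126.5 K

For a van der Waals gas, T_c = 8a/(27Rb).
T_c = 8×1.351/(27×0.08314×0.03806) = 10.808/0.085436 = 126.5 K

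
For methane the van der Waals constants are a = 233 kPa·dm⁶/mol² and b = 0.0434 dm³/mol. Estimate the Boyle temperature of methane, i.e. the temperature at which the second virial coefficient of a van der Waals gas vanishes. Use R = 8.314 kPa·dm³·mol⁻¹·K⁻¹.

T_B ≈ 645.7 K

For a van der Waals gas the second virial coefficient B₂ = b − a/(RT) vanishes at T_B = a/(Rb).
T_B = 233/(8.314×0.0434) = 233/0.36083 = 645.7 K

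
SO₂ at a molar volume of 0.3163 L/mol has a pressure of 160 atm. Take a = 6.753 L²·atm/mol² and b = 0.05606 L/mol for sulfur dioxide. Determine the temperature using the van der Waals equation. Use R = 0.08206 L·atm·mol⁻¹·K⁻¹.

T ≈ 721.5 K

T = (P + a/V_m²)(V_m − b)/R
P + a/V_m² = 160 + 6.753/(0.3163)² = 227.50 atm
V_m − b = 0.3163 − 0.05606 = 0.26024 L/mol
T = (227.50)(0.26024)/0.08206 = 721.5 K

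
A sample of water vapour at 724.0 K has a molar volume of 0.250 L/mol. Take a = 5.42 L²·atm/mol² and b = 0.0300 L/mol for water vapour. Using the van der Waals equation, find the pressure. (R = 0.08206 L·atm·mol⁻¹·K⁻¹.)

P = RT/(V_m − b) − a/V_m²
RT/(V_m − b) = (0.08206)(724.0)/(0.250 − 0.0300) = 59.411/0.22000 = 270.05 atm
a/V_m² = 5.42/(0.250)² = 86.720 atm
P = 270.05 − 86.720 = 183.3 atm

P ≈ 183.3 atm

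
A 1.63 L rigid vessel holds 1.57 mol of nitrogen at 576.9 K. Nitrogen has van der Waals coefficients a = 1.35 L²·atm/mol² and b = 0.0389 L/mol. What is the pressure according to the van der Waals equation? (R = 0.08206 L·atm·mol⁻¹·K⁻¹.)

P ≈ 46.12 atm

P = nRT/(V − nb) − a n²/V²
nRT/(V − nb) = (1.57)(0.08206)(576.9)/(1.63 − 1.57×0.0389) = 74.324/1.5689 = 47.373 atm
a n²/V² = (1.35)(1.57)²/(1.63)² = 1.2524 atm
P = 47.373 − 1.2524 = 46.12 atm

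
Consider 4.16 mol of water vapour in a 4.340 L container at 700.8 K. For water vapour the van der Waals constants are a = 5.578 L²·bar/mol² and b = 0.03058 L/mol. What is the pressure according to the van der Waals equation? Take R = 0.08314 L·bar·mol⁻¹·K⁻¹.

P = nRT/(V − nb) − a n²/V²
nRT/(V − nb) = (4.16)(0.08314)(700.8)/(4.340 − 4.16×0.03058) = 242.38/4.2128 = 57.534 bar
a n²/V² = (5.578)(4.16)²/(4.340)² = 5.1249 bar
P = 57.534 − 5.1249 = 52.41 bar

P ≈ 52.41 bar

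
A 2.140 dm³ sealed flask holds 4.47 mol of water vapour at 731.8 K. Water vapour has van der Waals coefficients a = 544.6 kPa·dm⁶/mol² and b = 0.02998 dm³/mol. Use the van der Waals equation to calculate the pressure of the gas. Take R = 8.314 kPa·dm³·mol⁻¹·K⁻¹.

P = nRT/(V − nb) − a n²/V²
nRT/(V − nb) = (4.47)(8.314)(731.8)/(2.140 − 4.47×0.02998) = 27196/2.0060 = 13557 kPa
a n²/V² = (544.6)(4.47)²/(2.140)² = 2376.1 kPa
P = 13557 − 2376.1 = 11181 kPa

P ≈ 11181 kPa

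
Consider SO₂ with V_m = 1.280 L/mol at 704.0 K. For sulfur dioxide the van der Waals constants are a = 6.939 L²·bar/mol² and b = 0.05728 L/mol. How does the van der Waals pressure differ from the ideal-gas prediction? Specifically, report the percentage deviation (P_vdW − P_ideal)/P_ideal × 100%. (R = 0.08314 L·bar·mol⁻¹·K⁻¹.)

Ideal: P_ideal = RT/V_m = (0.08314)(704.0)/1.280 = 45.7270 bar
vdW: P = RT/(V_m − b) − a/V_m² = 58.5306/1.22272 − 6.939/1.63840 = 47.8692 − 4.23523 = 43.6340 bar
% deviation = (43.6340 − 45.7270)/45.7270 × 100% = -4.58%

-4.58 %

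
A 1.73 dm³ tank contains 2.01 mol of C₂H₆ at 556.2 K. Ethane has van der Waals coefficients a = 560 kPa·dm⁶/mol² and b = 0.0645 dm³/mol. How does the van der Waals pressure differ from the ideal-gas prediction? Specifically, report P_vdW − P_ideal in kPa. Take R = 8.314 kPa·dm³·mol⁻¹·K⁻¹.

ΔP ≈ -320.7 kPa

Ideal: P_ideal = nRT/V = (2.01)(8.314)(556.2)/1.73 = 5372.68 kPa
vdW: P = nRT/(V − nb) − a n²/V² = 9294.74/1.60036 − 2262.46/2.99290 = 5807.91 − 755.942 = 5051.97 kPa
ΔP = 5051.97 − 5372.68 = -320.7 kPa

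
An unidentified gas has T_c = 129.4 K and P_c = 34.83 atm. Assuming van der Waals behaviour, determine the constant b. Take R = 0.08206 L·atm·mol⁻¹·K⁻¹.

From T_c = 8a/(27Rb) and P_c = a/(27b²): b = R T_c/(8 P_c).
b = (0.08206)(129.4)/(8×34.83) = 10.619/278.64 = 0.03811 L/mol

b ≈ 0.03811 L/mol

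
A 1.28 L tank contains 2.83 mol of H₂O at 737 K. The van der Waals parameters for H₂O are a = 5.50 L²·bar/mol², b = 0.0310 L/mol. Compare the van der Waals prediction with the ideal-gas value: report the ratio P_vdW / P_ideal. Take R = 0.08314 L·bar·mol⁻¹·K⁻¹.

Ideal: P_ideal = nRT/V = (2.83)(0.08314)(737)/1.28 = 135.473 bar
vdW: P = nRT/(V − nb) − a n²/V² = 173.406/1.19227 − 44.0490/1.63840 = 145.442 − 26.8854 = 118.557 bar
Ratio = 118.557/135.473 = 0.8751

P_vdW / P_ideal ≈ 0.8751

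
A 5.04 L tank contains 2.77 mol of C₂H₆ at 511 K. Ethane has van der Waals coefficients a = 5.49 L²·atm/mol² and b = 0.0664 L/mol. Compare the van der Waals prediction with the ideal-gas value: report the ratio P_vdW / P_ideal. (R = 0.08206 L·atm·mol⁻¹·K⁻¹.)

Ideal: P_ideal = nRT/V = (2.77)(0.08206)(511)/5.04 = 23.0463 atm
vdW: P = nRT/(V − nb) − a n²/V² = 116.153/4.85607 − 42.1242/25.4016 = 23.9191 − 1.65833 = 22.2608 atm
Ratio = 22.2608/23.0463 = 0.9659

P_vdW / P_ideal ≈ 0.9659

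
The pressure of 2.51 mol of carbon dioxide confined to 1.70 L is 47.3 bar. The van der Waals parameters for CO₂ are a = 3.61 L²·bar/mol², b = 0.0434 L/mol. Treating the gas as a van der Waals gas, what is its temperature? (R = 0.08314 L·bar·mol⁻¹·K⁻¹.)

T ≈ 420.6 K

T = (P + a n²/V²)(V − nb)/(nR)
P + a n²/V² = 47.3 + (3.61)(2.51)²/(1.70)² = 55.170 bar
V − nb = 1.70 − (2.51)(0.0434) = 1.5911 L
T = (55.170)(1.5911)/((2.51)(0.08314)) = 420.6 K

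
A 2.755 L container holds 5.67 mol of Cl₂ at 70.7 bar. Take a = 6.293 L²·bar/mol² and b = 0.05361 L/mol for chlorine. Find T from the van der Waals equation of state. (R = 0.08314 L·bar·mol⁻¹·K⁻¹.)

T ≈ 506.2 K

T = (P + a n²/V²)(V − nb)/(nR)
P + a n²/V² = 70.7 + (6.293)(5.67)²/(2.755)² = 97.355 bar
V − nb = 2.755 − (5.67)(0.05361) = 2.4510 L
T = (97.355)(2.4510)/((5.67)(0.08314)) = 506.2 K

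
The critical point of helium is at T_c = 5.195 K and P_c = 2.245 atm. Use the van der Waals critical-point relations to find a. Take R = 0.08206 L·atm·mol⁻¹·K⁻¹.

From T_c = 8a/(27Rb) and P_c = a/(27b²): a = 27 R² T_c²/(64 P_c).
a = 27×(0.08206)²×(5.195)²/(64×2.245) = 4.9068/143.68 = 0.03415 L²·atm/mol²

a ≈ 0.03415 L²·atm/mol²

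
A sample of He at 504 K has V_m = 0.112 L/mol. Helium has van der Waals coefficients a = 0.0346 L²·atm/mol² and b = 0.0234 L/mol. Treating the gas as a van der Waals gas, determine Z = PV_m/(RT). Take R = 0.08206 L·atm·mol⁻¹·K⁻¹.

Z ≈ 1.257

P = RT/(V_m − b) − a/V_m² = (0.08206)(504)/(0.112 − 0.0234) − 0.0346/(0.112)²
  = 41.358/0.088600 − 2.7583 = 466.79 − 2.7583 = 464.03 atm
Z = PV_m/(RT) = (464.03)(0.112)/((0.08206)(504)) = 51.971/41.358 = 1.257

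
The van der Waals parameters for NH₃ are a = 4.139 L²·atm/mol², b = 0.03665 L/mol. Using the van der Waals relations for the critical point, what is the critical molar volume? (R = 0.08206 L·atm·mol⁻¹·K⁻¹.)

V_m,c ≈ 0.1100 L/mol

For a van der Waals gas, V_m,c = 3b.
V_m,c = 3×0.03665 = 0.1100 L/mol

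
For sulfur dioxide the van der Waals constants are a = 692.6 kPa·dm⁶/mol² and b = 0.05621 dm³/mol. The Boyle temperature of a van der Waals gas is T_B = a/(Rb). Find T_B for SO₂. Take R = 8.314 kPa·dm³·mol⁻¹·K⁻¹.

For a van der Waals gas the second virial coefficient B₂ = b − a/(RT) vanishes at T_B = a/(Rb).
T_B = 692.6/(8.314×0.05621) = 692.6/0.46733 = 1482 K

T_B ≈ 1482 K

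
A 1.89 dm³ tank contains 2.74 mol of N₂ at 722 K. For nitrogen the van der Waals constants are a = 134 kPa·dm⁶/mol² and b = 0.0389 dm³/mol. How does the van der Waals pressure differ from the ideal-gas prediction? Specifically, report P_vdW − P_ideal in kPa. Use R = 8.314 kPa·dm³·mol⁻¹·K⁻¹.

ΔP ≈ 238.5 kPa

Ideal: P_ideal = nRT/V = (2.74)(8.314)(722)/1.89 = 8702.34 kPa
vdW: P = nRT/(V − nb) − a n²/V² = 16447.4/1.78341 − 1006.02/3.57210 = 9222.44 − 281.633 = 8940.81 kPa
ΔP = 8940.81 − 8702.34 = 238.5 kPa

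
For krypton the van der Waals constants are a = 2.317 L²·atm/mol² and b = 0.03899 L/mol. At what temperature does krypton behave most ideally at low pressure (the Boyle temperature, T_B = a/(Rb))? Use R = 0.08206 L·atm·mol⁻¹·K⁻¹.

T_B ≈ 724.2 K

For a van der Waals gas the second virial coefficient B₂ = b − a/(RT) vanishes at T_B = a/(Rb).
T_B = 2.317/(0.08206×0.03899) = 2.317/0.0031995 = 724.2 K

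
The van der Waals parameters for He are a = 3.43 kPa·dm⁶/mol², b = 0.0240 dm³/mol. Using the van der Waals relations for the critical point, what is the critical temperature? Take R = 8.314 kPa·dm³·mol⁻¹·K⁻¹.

T_c ≈ 5.093 K

For a van der Waals gas, T_c = 8a/(27Rb).
T_c = 8×3.43/(27×8.314×0.0240) = 27.440/5.3875 = 5.093 K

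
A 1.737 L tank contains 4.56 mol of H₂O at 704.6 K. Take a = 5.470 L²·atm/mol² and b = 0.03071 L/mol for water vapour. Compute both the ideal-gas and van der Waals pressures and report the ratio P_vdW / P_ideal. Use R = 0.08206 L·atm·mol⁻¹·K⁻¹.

P_vdW / P_ideal ≈ 0.8393

Ideal: P_ideal = nRT/V = (4.56)(0.08206)(704.6)/1.737 = 151.789 atm
vdW: P = nRT/(V − nb) − a n²/V² = 263.657/1.59696 − 113.741/3.01717 = 165.099 − 37.6979 = 127.401 atm
Ratio = 127.401/151.789 = 0.8393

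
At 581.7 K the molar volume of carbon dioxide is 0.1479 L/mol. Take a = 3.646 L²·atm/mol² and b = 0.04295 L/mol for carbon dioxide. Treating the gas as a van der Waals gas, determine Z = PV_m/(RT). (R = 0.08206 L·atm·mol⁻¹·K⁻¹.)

P = RT/(V_m − b) − a/V_m² = (0.08206)(581.7)/(0.1479 − 0.04295) − 3.646/(0.1479)²
  = 47.734/0.10495 − 166.68 = 454.83 − 166.68 = 288.15 atm
Z = PV_m/(RT) = (288.15)(0.1479)/((0.08206)(581.7)) = 42.617/47.734 = 0.8928

Z ≈ 0.8928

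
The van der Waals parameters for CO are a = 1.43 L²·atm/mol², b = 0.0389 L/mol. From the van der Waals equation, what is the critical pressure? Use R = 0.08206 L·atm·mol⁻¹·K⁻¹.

P_c ≈ 35.00 atm

For a van der Waals gas, P_c = a/(27b²).
P_c = 1.43/(27×(0.0389)²) = 1.43/0.040857 = 35.00 atm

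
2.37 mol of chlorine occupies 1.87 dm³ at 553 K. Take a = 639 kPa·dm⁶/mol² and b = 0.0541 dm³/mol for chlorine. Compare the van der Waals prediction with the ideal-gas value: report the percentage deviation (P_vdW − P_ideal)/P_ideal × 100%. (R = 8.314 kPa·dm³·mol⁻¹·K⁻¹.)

-10.25 %

Ideal: P_ideal = nRT/V = (2.37)(8.314)(553)/1.87 = 5826.96 kPa
vdW: P = nRT/(V − nb) − a n²/V² = 10896.4/1.74178 − 3589.20/3.49690 = 6255.90 − 1026.39 = 5229.51 kPa
% deviation = (5229.51 − 5826.96)/5826.96 × 100% = -10.25%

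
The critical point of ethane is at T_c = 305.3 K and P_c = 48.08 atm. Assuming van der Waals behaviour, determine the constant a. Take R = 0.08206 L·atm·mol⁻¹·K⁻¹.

From T_c = 8a/(27Rb) and P_c = a/(27b²): a = 27 R² T_c²/(64 P_c).
a = 27×(0.08206)²×(305.3)²/(64×48.08) = 16947/3077.1 = 5.507 L²·atm/mol²

a ≈ 5.507 L²·atm/mol²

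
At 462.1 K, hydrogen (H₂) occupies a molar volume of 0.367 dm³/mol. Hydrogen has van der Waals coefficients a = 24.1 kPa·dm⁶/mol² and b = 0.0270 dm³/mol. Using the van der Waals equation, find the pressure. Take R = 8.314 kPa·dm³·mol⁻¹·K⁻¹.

P ≈ 11121 kPa

P = RT/(V_m − b) − a/V_m²
RT/(V_m − b) = (8.314)(462.1)/(0.367 − 0.0270) = 3841.9/0.34000 = 11300 kPa
a/V_m² = 24.1/(0.367)² = 178.93 kPa
P = 11300 − 178.93 = 11121 kPa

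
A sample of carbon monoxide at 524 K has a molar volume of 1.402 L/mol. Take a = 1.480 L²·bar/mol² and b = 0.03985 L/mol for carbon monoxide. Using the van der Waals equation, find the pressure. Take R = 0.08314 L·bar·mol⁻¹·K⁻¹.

P ≈ 31.23 bar

P = RT/(V_m − b) − a/V_m²
RT/(V_m − b) = (0.08314)(524)/(1.402 − 0.03985) = 43.565/1.3622 = 31.981 bar
a/V_m² = 1.480/(1.402)² = 0.75295 bar
P = 31.981 − 0.75295 = 31.23 bar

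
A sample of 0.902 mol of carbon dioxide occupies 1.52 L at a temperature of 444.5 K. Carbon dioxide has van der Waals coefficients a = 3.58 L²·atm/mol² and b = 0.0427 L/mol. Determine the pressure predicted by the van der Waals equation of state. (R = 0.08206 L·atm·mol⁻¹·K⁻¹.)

P ≈ 20.95 atm

P = nRT/(V − nb) − a n²/V²
nRT/(V − nb) = (0.902)(0.08206)(444.5)/(1.52 − 0.902×0.0427) = 32.901/1.4815 = 22.208 atm
a n²/V² = (3.58)(0.902)²/(1.52)² = 1.2607 atm
P = 22.208 − 1.2607 = 20.95 atm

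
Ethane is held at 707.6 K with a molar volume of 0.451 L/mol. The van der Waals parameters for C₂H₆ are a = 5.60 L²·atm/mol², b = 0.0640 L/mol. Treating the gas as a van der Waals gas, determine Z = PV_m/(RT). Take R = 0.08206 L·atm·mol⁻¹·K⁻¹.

P = RT/(V_m − b) − a/V_m² = (0.08206)(707.6)/(0.451 − 0.0640) − 5.60/(0.451)²
  = 58.066/0.38700 − 27.532 = 150.04 − 27.532 = 122.51 atm
Z = PV_m/(RT) = (122.51)(0.451)/((0.08206)(707.6)) = 55.252/58.066 = 0.9515

Z ≈ 0.9515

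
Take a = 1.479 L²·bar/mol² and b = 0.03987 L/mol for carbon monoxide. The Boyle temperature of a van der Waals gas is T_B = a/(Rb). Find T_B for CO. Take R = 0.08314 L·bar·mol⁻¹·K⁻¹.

For a van der Waals gas the second virial coefficient B₂ = b − a/(RT) vanishes at T_B = a/(Rb).
T_B = 1.479/(0.08314×0.03987) = 1.479/0.0033148 = 446.2 K

T_B ≈ 446.2 K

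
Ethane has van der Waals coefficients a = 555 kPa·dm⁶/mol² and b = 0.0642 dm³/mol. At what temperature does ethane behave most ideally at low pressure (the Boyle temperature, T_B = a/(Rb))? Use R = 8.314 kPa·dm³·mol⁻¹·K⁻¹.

T_B ≈ 1040 K

For a van der Waals gas the second virial coefficient B₂ = b − a/(RT) vanishes at T_B = a/(Rb).
T_B = 555/(8.314×0.0642) = 555/0.53376 = 1040 K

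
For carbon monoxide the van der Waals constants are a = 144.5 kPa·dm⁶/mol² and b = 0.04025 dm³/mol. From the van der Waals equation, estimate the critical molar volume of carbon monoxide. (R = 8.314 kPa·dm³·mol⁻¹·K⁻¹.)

V_m,c ≈ 0.1208 dm³/mol

For a van der Waals gas, V_m,c = 3b.
V_m,c = 3×0.04025 = 0.1208 dm³/mol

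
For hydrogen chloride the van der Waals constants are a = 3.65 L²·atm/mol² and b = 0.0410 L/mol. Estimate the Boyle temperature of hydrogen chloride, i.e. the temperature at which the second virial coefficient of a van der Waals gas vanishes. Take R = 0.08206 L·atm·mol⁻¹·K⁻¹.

T_B ≈ 1085 K

For a van der Waals gas the second virial coefficient B₂ = b − a/(RT) vanishes at T_B = a/(Rb).
T_B = 3.65/(0.08206×0.0410) = 3.65/0.0033645 = 1085 K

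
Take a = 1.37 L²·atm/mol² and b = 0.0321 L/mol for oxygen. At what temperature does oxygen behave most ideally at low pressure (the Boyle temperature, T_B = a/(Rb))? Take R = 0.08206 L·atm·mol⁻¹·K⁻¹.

For a van der Waals gas the second virial coefficient B₂ = b − a/(RT) vanishes at T_B = a/(Rb).
T_B = 1.37/(0.08206×0.0321) = 1.37/0.0026341 = 520.1 K

T_B ≈ 520.1 K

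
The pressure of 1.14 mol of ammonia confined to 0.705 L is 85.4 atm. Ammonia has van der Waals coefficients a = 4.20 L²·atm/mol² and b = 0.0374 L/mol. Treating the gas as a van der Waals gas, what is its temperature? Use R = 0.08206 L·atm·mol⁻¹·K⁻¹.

T ≈ 682.4 K

T = (P + a n²/V²)(V − nb)/(nR)
P + a n²/V² = 85.4 + (4.20)(1.14)²/(0.705)² = 96.382 atm
V − nb = 0.705 − (1.14)(0.0374) = 0.66236 L
T = (96.382)(0.66236)/((1.14)(0.08206)) = 682.4 K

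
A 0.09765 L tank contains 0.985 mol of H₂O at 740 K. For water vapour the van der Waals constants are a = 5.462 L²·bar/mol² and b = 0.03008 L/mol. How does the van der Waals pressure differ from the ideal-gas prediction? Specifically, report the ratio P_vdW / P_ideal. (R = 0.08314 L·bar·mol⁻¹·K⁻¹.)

Ideal: P_ideal = nRT/V = (0.985)(0.08314)(740)/0.09765 = 620.591 bar
vdW: P = nRT/(V − nb) − a n²/V² = 60.6007/0.0680212 − 5.29937/0.00953552 = 890.909 − 555.750 = 335.159 bar
Ratio = 335.159/620.591 = 0.5401

P_vdW / P_ideal ≈ 0.5401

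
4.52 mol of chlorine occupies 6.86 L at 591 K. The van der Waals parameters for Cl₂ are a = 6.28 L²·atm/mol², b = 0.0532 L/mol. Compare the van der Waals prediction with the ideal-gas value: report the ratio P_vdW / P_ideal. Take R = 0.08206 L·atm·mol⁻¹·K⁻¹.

P_vdW / P_ideal ≈ 0.9510

Ideal: P_ideal = nRT/V = (4.52)(0.08206)(591)/6.86 = 31.9546 atm
vdW: P = nRT/(V − nb) − a n²/V² = 219.209/6.61954 − 128.303/47.0596 = 33.1154 − 2.72639 = 30.3890 atm
Ratio = 30.3890/31.9546 = 0.9510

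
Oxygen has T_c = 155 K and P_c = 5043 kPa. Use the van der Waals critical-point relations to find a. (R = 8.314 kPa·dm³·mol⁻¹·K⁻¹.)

a ≈ 138.9 kPa·dm⁶/mol²

From T_c = 8a/(27Rb) and P_c = a/(27b²): a = 27 R² T_c²/(64 P_c).
a = 27×(8.314)²×(155)²/(64×5043) = 44838100/322752 = 138.9 kPa·dm⁶/mol²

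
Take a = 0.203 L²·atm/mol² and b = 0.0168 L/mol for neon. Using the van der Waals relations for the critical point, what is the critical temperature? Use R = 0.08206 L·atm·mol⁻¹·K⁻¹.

T_c ≈ 43.63 K

For a van der Waals gas, T_c = 8a/(27Rb).
T_c = 8×0.203/(27×0.08206×0.0168) = 1.6240/0.037222 = 43.63 K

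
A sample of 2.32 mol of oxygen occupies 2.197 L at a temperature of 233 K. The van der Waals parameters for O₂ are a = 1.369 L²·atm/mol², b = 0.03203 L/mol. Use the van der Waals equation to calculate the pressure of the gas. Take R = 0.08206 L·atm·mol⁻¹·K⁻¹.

P = nRT/(V − nb) − a n²/V²
nRT/(V − nb) = (2.32)(0.08206)(233)/(2.197 − 2.32×0.03203) = 44.358/2.1227 = 20.897 atm
a n²/V² = (1.369)(2.32)²/(2.197)² = 1.5266 atm
P = 20.897 − 1.5266 = 19.37 atm

P ≈ 19.37 atm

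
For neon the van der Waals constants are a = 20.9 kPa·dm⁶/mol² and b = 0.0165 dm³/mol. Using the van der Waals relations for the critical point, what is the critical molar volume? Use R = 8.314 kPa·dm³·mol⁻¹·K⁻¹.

V_m,c ≈ 0.04950 dm³/mol

For a van der Waals gas, V_m,c = 3b.
V_m,c = 3×0.0165 = 0.04950 dm³/mol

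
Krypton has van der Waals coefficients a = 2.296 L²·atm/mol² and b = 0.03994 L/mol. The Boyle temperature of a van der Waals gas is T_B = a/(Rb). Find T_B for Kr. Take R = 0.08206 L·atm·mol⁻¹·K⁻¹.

T_B ≈ 700.5 K

For a van der Waals gas the second virial coefficient B₂ = b − a/(RT) vanishes at T_B = a/(Rb).
T_B = 2.296/(0.08206×0.03994) = 2.296/0.0032775 = 700.5 K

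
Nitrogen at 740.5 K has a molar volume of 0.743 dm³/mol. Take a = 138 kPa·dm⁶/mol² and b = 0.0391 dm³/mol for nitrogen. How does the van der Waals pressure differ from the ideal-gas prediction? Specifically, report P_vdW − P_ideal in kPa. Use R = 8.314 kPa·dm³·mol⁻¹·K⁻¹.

Ideal: P_ideal = RT/V_m = (8.314)(740.5)/0.743 = 8286.03 kPa
vdW: P = RT/(V_m − b) − a/V_m² = 6156.52/0.703900 − 138/0.552049 = 8746.30 − 249.978 = 8496.32 kPa
ΔP = 8496.32 − 8286.03 = 210.3 kPa

ΔP ≈ 210.3 kPa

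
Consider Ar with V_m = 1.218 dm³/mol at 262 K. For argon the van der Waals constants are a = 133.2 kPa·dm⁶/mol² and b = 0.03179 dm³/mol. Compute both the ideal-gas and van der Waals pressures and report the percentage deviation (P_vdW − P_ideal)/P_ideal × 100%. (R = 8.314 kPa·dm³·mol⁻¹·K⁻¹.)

-2.34 %

Ideal: P_ideal = RT/V_m = (8.314)(262)/1.218 = 1788.40 kPa
vdW: P = RT/(V_m − b) − a/V_m² = 2178.27/1.18621 − 133.2/1.48352 = 1836.33 − 89.7865 = 1746.54 kPa
% deviation = (1746.54 − 1788.40)/1788.40 × 100% = -2.34%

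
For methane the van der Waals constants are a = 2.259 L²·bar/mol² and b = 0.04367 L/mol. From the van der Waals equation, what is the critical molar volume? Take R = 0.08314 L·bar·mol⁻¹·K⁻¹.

V_m,c ≈ 0.1310 L/mol

For a van der Waals gas, V_m,c = 3b.
V_m,c = 3×0.04367 = 0.1310 L/mol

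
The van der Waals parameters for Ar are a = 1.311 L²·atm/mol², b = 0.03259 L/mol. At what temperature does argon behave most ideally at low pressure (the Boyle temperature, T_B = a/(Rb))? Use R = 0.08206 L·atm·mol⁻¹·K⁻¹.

For a van der Waals gas the second virial coefficient B₂ = b − a/(RT) vanishes at T_B = a/(Rb).
T_B = 1.311/(0.08206×0.03259) = 1.311/0.0026743 = 490.2 K

T_B ≈ 490.2 K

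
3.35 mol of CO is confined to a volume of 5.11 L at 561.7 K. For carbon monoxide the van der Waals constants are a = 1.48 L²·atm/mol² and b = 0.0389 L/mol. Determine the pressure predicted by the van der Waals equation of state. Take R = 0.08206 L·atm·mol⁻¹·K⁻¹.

P = nRT/(V − nb) − a n²/V²
nRT/(V − nb) = (3.35)(0.08206)(561.7)/(5.11 − 3.35×0.0389) = 154.41/4.9797 = 31.008 atm
a n²/V² = (1.48)(3.35)²/(5.11)² = 0.63608 atm
P = 31.008 − 0.63608 = 30.37 atm

P ≈ 30.37 atm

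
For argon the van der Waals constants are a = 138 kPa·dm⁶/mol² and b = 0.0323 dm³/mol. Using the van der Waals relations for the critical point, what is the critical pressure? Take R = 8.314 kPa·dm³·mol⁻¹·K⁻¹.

For a van der Waals gas, P_c = a/(27b²).
P_c = 138/(27×(0.0323)²) = 138/0.028169 = 4899 kPa

P_c ≈ 4899 kPa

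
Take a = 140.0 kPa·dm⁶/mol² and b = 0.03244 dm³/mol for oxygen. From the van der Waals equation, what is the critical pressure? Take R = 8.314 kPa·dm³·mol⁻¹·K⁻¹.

P_c ≈ 4927 kPa

For a van der Waals gas, P_c = a/(27b²).
P_c = 140.0/(27×(0.03244)²) = 140.0/0.028414 = 4927 kPa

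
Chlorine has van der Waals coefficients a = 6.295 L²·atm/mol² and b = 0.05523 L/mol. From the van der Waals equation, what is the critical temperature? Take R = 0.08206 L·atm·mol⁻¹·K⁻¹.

T_c ≈ 411.5 K

For a van der Waals gas, T_c = 8a/(27Rb).
T_c = 8×6.295/(27×0.08206×0.05523) = 50.360/0.12237 = 411.5 K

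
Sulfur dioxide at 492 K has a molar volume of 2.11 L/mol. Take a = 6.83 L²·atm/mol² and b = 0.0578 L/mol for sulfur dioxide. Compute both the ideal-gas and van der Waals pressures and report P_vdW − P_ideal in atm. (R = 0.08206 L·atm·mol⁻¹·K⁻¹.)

Ideal: P_ideal = RT/V_m = (0.08206)(492)/2.11 = 19.1344 atm
vdW: P = RT/(V_m − b) − a/V_m² = 40.3735/2.05220 − 6.83/4.45210 = 19.6733 − 1.53411 = 18.1392 atm
ΔP = 18.1392 − 19.1344 = -0.995 atm

ΔP ≈ -0.995 atm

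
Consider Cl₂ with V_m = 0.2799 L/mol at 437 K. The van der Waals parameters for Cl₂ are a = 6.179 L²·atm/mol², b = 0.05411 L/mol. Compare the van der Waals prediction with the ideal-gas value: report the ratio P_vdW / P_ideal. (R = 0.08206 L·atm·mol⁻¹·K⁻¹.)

Ideal: P_ideal = RT/V_m = (0.08206)(437)/0.2799 = 128.118 atm
vdW: P = RT/(V_m − b) − a/V_m² = 35.8602/0.225790 − 6.179/0.0783440 = 158.821 − 78.8701 = 79.951 atm
Ratio = 79.951/128.118 = 0.6240

P_vdW / P_ideal ≈ 0.6240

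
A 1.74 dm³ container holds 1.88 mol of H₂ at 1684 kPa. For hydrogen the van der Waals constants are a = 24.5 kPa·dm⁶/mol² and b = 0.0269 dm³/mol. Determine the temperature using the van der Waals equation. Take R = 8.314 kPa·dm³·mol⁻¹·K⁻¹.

T = (P + a n²/V²)(V − nb)/(nR)
P + a n²/V² = 1684 + (24.5)(1.88)²/(1.74)² = 1712.6 kPa
V − nb = 1.74 − (1.88)(0.0269) = 1.6894 dm³
T = (1712.6)(1.6894)/((1.88)(8.314)) = 185.1 K

T ≈ 185.1 K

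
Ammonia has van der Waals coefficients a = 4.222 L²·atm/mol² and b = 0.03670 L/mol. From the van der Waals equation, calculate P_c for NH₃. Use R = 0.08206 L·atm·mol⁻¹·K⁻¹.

For a van der Waals gas, P_c = a/(27b²).
P_c = 4.222/(27×(0.03670)²) = 4.222/0.036366 = 116.1 atm

P_c ≈ 116.1 atm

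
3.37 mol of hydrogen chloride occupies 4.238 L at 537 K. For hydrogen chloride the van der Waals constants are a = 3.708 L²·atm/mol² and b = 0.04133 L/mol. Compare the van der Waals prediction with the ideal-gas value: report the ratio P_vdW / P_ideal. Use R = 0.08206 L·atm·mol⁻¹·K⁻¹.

Ideal: P_ideal = nRT/V = (3.37)(0.08206)(537)/4.238 = 35.0409 atm
vdW: P = nRT/(V − nb) − a n²/V² = 148.503/4.09872 − 42.1114/17.9606 = 36.2316 − 2.34465 = 33.8870 atm
Ratio = 33.8870/35.0409 = 0.9671

P_vdW / P_ideal ≈ 0.9671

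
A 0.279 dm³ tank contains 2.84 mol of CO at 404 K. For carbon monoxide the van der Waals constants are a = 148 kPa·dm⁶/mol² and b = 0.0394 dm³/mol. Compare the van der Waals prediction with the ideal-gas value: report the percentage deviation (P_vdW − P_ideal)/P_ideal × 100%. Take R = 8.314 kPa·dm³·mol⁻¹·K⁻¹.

Ideal: P_ideal = nRT/V = (2.84)(8.314)(404)/0.279 = 34190.5 kPa
vdW: P = nRT/(V − nb) − a n²/V² = 9539.15/0.167104 − 1193.71/0.0778410 = 57085.1 − 15335.2 = 41749.9 kPa
% deviation = (41749.9 − 34190.5)/34190.5 × 100% = 22.11%

22.11 %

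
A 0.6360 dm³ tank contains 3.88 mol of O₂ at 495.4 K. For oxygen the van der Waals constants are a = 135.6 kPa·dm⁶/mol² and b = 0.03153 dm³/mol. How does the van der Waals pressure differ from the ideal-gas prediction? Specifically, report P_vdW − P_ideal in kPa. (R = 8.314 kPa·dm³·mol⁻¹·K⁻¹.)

ΔP ≈ 938 kPa

Ideal: P_ideal = nRT/V = (3.88)(8.314)(495.4)/0.6360 = 25127.0 kPa
vdW: P = nRT/(V − nb) − a n²/V² = 15980.8/0.513664 − 2041.38/0.404496 = 31111.4 − 5046.72 = 26064.7 kPa
ΔP = 26064.7 − 25127.0 = 938 kPa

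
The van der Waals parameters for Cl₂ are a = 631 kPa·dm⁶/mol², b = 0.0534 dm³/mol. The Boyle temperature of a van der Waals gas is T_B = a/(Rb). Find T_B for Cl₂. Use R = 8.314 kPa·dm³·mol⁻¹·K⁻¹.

T_B ≈ 1421 K

For a van der Waals gas the second virial coefficient B₂ = b − a/(RT) vanishes at T_B = a/(Rb).
T_B = 631/(8.314×0.0534) = 631/0.44397 = 1421 K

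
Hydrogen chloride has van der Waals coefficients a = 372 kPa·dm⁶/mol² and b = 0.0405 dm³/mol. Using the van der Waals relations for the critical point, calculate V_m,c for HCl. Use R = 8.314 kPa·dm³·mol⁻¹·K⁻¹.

V_m,c ≈ 0.1215 dm³/mol

For a van der Waals gas, V_m,c = 3b.
V_m,c = 3×0.0405 = 0.1215 dm³/mol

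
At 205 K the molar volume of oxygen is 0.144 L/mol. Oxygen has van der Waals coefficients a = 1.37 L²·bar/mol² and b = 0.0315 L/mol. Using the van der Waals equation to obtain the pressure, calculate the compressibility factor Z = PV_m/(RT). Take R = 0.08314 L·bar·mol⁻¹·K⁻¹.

Z ≈ 0.7218

P = RT/(V_m − b) − a/V_m² = (0.08314)(205)/(0.144 − 0.0315) − 1.37/(0.144)²
  = 17.044/0.11250 − 66.069 = 151.50 − 66.069 = 85.43 bar
Z = PV_m/(RT) = (85.43)(0.144)/((0.08314)(205)) = 12.302/17.044 = 0.7218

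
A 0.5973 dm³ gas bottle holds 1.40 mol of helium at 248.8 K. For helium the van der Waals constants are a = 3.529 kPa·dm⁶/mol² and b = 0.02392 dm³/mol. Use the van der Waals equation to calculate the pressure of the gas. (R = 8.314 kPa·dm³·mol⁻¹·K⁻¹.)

P ≈ 5117 kPa

P = nRT/(V − nb) − a n²/V²
nRT/(V − nb) = (1.40)(8.314)(248.8)/(0.5973 − 1.40×0.02392) = 2895.9/0.56381 = 5136.3 kPa
a n²/V² = (3.529)(1.40)²/(0.5973)² = 19.388 kPa
P = 5136.3 − 19.388 = 5117 kPa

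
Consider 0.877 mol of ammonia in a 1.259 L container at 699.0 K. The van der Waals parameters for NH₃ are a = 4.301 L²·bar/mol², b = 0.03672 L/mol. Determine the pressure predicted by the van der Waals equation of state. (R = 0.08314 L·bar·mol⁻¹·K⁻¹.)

P = nRT/(V − nb) − a n²/V²
nRT/(V − nb) = (0.877)(0.08314)(699.0)/(1.259 − 0.877×0.03672) = 50.967/1.2268 = 41.545 bar
a n²/V² = (4.301)(0.877)²/(1.259)² = 2.0870 bar
P = 41.545 − 2.0870 = 39.46 bar

P ≈ 39.46 bar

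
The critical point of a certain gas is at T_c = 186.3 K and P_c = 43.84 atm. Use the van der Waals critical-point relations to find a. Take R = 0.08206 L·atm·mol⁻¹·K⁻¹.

a ≈ 2.249 L²·atm/mol²

From T_c = 8a/(27Rb) and P_c = a/(27b²): a = 27 R² T_c²/(64 P_c).
a = 27×(0.08206)²×(186.3)²/(64×43.84) = 6310.3/2805.8 = 2.249 L²·atm/mol²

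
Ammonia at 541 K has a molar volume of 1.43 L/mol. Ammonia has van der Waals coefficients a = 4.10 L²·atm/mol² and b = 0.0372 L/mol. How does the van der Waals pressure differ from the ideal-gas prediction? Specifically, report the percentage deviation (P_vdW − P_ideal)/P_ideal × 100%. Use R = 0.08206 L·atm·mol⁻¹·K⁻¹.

Ideal: P_ideal = RT/V_m = (0.08206)(541)/1.43 = 31.0451 atm
vdW: P = RT/(V_m − b) − a/V_m² = 44.3945/1.39280 − 4.10/2.04490 = 31.8743 − 2.00499 = 29.8693 atm
% deviation = (29.8693 − 31.0451)/31.0451 × 100% = -3.79%

-3.79 %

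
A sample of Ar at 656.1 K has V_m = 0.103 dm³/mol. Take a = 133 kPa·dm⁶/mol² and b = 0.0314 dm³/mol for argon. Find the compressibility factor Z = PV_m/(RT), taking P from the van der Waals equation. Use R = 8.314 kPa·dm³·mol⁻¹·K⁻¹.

Z ≈ 1.202

P = RT/(V_m − b) − a/V_m² = (8.314)(656.1)/(0.103 − 0.0314) − 133/(0.103)²
  = 5454.8/0.071600 − 12537 = 76184 − 12537 = 63647 kPa
Z = PV_m/(RT) = (63647)(0.103)/((8.314)(656.1)) = 6555.6/5454.8 = 1.202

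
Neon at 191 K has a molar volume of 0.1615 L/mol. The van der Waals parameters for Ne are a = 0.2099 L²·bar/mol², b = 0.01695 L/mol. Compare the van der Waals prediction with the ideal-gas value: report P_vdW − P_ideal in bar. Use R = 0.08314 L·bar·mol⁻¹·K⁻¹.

Ideal: P_ideal = RT/V_m = (0.08314)(191)/0.1615 = 98.3266 bar
vdW: P = RT/(V_m − b) − a/V_m² = 15.8797/0.144550 − 0.2099/0.0260823 = 109.856 − 8.04760 = 101.808 bar
ΔP = 101.808 − 98.3266 = 3.48 bar

ΔP ≈ 3.48 bar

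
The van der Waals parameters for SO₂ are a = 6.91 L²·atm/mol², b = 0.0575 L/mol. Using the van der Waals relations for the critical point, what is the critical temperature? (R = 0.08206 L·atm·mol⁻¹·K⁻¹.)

For a van der Waals gas, T_c = 8a/(27Rb).
T_c = 8×6.91/(27×0.08206×0.0575) = 55.280/0.12740 = 433.9 K

T_c ≈ 433.9 K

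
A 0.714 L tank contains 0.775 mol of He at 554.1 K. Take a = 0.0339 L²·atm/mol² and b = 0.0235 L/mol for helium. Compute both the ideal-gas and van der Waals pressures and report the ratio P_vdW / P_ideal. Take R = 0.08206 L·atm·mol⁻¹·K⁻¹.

Ideal: P_ideal = nRT/V = (0.775)(0.08206)(554.1)/0.714 = 49.3541 atm
vdW: P = nRT/(V − nb) − a n²/V² = 35.2388/0.695788 − 0.0203612/0.509796 = 50.6459 − 0.0399399 = 50.6060 atm
Ratio = 50.6060/49.3541 = 1.025

P_vdW / P_ideal ≈ 1.025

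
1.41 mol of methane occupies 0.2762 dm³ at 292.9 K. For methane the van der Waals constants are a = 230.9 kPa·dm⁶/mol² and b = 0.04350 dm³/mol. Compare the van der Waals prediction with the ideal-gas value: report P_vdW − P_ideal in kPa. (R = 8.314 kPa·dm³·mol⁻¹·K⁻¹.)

ΔP ≈ -2469 kPa

Ideal: P_ideal = nRT/V = (1.41)(8.314)(292.9)/0.2762 = 12431.5 kPa
vdW: P = nRT/(V − nb) − a n²/V² = 3433.59/0.214865 − 459.052/0.0762864 = 15980.2 − 6017.48 = 9962.7 kPa
ΔP = 9962.7 − 12431.5 = -2469 kPa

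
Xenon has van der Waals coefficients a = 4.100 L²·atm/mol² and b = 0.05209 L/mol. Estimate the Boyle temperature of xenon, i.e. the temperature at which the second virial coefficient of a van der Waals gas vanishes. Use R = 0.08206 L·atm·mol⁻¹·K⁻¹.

T_B ≈ 959.2 K

For a van der Waals gas the second virial coefficient B₂ = b − a/(RT) vanishes at T_B = a/(Rb).
T_B = 4.100/(0.08206×0.05209) = 4.100/0.0042745 = 959.2 K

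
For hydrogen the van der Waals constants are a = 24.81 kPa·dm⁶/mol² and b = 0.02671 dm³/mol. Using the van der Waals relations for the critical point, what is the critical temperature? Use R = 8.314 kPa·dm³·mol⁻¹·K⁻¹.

T_c ≈ 33.10 K

For a van der Waals gas, T_c = 8a/(27Rb).
T_c = 8×24.81/(27×8.314×0.02671) = 198.48/5.9958 = 33.10 K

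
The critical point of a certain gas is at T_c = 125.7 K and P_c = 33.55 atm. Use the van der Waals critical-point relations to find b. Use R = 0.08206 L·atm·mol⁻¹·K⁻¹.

b ≈ 0.03843 L/mol

From T_c = 8a/(27Rb) and P_c = a/(27b²): b = R T_c/(8 P_c).
b = (0.08206)(125.7)/(8×33.55) = 10.315/268.40 = 0.03843 L/mol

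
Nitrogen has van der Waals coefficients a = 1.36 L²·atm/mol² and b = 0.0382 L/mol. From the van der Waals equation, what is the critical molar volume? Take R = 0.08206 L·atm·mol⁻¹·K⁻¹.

V_m,c ≈ 0.1146 L/mol

For a van der Waals gas, V_m,c = 3b.
V_m,c = 3×0.0382 = 0.1146 L/mol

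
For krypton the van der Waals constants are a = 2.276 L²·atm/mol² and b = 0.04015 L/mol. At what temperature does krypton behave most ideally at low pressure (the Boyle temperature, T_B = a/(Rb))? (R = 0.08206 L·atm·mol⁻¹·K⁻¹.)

T_B ≈ 690.8 K

For a van der Waals gas the second virial coefficient B₂ = b − a/(RT) vanishes at T_B = a/(Rb).
T_B = 2.276/(0.08206×0.04015) = 2.276/0.0032947 = 690.8 K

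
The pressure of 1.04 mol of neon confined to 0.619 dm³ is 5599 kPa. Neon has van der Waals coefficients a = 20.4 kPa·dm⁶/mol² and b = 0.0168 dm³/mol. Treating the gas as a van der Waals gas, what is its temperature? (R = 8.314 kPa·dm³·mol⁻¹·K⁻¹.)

T = (P + a n²/V²)(V − nb)/(nR)
P + a n²/V² = 5599 + (20.4)(1.04)²/(0.619)² = 5656.6 kPa
V − nb = 0.619 − (1.04)(0.0168) = 0.60153 dm³
T = (5656.6)(0.60153)/((1.04)(8.314)) = 393.5 K

T ≈ 393.5 K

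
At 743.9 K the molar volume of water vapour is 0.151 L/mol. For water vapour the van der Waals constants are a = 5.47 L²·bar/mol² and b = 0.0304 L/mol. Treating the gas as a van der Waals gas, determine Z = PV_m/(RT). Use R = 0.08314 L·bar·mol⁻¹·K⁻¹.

Z ≈ 0.6664

P = RT/(V_m − b) − a/V_m² = (0.08314)(743.9)/(0.151 − 0.0304) − 5.47/(0.151)²
  = 61.848/0.12060 − 239.90 = 512.84 − 239.90 = 272.94 bar
Z = PV_m/(RT) = (272.94)(0.151)/((0.08314)(743.9)) = 41.214/61.848 = 0.6664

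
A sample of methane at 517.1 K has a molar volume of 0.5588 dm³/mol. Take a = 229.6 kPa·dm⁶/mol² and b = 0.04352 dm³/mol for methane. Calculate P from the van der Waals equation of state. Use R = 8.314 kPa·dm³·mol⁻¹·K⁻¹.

P ≈ 7608 kPa

P = RT/(V_m − b) − a/V_m²
RT/(V_m − b) = (8.314)(517.1)/(0.5588 − 0.04352) = 4299.2/0.51528 = 8343.4 kPa
a/V_m² = 229.6/(0.5588)² = 735.29 kPa
P = 8343.4 − 735.29 = 7608 kPa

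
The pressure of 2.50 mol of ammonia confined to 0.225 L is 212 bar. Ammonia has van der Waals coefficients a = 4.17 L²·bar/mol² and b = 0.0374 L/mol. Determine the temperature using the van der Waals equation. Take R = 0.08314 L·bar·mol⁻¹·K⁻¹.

T = (P + a n²/V²)(V − nb)/(nR)
P + a n²/V² = 212 + (4.17)(2.50)²/(0.225)² = 726.81 bar
V − nb = 0.225 − (2.50)(0.0374) = 0.13150 L
T = (726.81)(0.13150)/((2.50)(0.08314)) = 459.8 K

T ≈ 459.8 K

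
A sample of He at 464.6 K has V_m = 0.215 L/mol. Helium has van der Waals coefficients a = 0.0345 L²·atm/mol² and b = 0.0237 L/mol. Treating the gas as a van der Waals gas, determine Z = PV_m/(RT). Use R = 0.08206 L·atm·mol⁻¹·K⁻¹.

P = RT/(V_m − b) − a/V_m² = (0.08206)(464.6)/(0.215 − 0.0237) − 0.0345/(0.215)²
  = 38.125/0.19130 − 0.74635 = 199.29 − 0.74635 = 198.54 atm
Z = PV_m/(RT) = (198.54)(0.215)/((0.08206)(464.6)) = 42.686/38.125 = 1.120

Z ≈ 1.120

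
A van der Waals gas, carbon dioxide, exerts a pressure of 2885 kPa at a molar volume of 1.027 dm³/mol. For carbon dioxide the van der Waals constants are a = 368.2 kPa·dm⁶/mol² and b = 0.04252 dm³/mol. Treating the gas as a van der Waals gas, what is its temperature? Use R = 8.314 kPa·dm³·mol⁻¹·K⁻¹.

T = (P + a/V_m²)(V_m − b)/R
P + a/V_m² = 2885 + 368.2/(1.027)² = 3234.1 kPa
V_m − b = 1.027 − 0.04252 = 0.98448 dm³/mol
T = (3234.1)(0.98448)/8.314 = 383.0 K

T ≈ 383.0 K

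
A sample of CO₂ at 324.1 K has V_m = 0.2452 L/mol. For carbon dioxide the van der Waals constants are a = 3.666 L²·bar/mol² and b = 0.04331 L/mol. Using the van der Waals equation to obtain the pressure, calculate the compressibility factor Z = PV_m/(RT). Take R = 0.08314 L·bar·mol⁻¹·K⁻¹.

P = RT/(V_m − b) − a/V_m² = (0.08314)(324.1)/(0.2452 − 0.04331) − 3.666/(0.2452)²
  = 26.946/0.20189 − 60.975 = 133.47 − 60.975 = 72.50 bar
Z = PV_m/(RT) = (72.50)(0.2452)/((0.08314)(324.1)) = 17.777/26.946 = 0.6597

Z ≈ 0.6597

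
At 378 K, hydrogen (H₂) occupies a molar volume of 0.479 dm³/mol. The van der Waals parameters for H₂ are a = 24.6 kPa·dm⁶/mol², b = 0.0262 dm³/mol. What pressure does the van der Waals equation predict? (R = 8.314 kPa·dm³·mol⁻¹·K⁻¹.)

P ≈ 6833 kPa

P = RT/(V_m − b) − a/V_m²
RT/(V_m − b) = (8.314)(378)/(0.479 − 0.0262) = 3142.7/0.45280 = 6940.6 kPa
a/V_m² = 24.6/(0.479)² = 107.22 kPa
P = 6940.6 − 107.22 = 6833 kPa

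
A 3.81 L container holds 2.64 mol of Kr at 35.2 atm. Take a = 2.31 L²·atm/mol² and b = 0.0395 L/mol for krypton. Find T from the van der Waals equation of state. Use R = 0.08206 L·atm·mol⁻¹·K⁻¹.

T = (P + a n²/V²)(V − nb)/(nR)
P + a n²/V² = 35.2 + (2.31)(2.64)²/(3.81)² = 36.309 atm
V − nb = 3.81 − (2.64)(0.0395) = 3.7057 L
T = (36.309)(3.7057)/((2.64)(0.08206)) = 621.1 K

T ≈ 621.1 K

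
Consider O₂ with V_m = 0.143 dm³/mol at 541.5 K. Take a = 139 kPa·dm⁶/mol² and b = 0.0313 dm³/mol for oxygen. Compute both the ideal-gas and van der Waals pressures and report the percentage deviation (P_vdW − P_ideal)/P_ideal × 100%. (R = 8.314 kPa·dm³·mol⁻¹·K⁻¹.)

6.43 %

Ideal: P_ideal = RT/V_m = (8.314)(541.5)/0.143 = 31482.7 kPa
vdW: P = RT/(V_m − b) − a/V_m² = 4502.03/0.111700 − 139/0.0204490 = 40304.7 − 6797.40 = 33507.3 kPa
% deviation = (33507.3 − 31482.7)/31482.7 × 100% = 6.43%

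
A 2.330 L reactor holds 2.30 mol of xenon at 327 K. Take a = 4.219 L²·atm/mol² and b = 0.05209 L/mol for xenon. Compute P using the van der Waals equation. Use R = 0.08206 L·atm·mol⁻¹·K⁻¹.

P ≈ 23.81 atm

P = nRT/(V − nb) − a n²/V²
nRT/(V − nb) = (2.30)(0.08206)(327)/(2.330 − 2.30×0.05209) = 61.717/2.2102 = 27.924 atm
a n²/V² = (4.219)(2.30)²/(2.330)² = 4.1111 atm
P = 27.924 − 4.1111 = 23.81 atm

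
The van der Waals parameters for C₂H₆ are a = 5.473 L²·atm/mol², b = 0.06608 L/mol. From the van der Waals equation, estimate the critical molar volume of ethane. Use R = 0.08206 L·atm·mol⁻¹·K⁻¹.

V_m,c ≈ 0.1982 L/mol

For a van der Waals gas, V_m,c = 3b.
V_m,c = 3×0.06608 = 0.1982 L/mol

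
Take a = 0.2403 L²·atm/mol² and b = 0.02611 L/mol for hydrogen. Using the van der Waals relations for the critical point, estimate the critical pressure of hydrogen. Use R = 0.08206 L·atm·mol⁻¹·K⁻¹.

For a van der Waals gas, P_c = a/(27b²).
P_c = 0.2403/(27×(0.02611)²) = 0.2403/0.018407 = 13.05 atm

P_c ≈ 13.05 atm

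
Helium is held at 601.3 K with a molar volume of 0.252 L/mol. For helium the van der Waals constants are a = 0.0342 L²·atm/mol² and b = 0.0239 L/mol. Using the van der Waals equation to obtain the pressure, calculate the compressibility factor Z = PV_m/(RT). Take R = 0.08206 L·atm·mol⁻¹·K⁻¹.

P = RT/(V_m − b) − a/V_m² = (0.08206)(601.3)/(0.252 − 0.0239) − 0.0342/(0.252)²
  = 49.343/0.22810 − 0.53855 = 216.32 − 0.53855 = 215.78 atm
Z = PV_m/(RT) = (215.78)(0.252)/((0.08206)(601.3)) = 54.377/49.343 = 1.102

Z ≈ 1.102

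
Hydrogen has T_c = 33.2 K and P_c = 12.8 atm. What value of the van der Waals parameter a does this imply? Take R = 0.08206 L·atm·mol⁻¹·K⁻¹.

a ≈ 0.2446 L²·atm/mol²

From T_c = 8a/(27Rb) and P_c = a/(27b²): a = 27 R² T_c²/(64 P_c).
a = 27×(0.08206)²×(33.2)²/(64×12.8) = 200.40/819.20 = 0.2446 L²·atm/mol²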